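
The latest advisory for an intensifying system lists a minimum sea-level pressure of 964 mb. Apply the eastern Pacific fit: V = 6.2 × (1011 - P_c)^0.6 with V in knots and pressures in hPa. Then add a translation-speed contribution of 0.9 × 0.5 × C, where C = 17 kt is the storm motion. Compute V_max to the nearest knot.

70 kt

ΔP = 1011 − 964 = 47 mb.
47^0.6 ≈ 10.075.
V ≈ 6.2 × 10.075 ≈ 62.5 kt.
Translation term: 0.9 × 0.5 × 17 = 7.65 kt.
Corrected V ≈ 70.15 kt → 70 kt.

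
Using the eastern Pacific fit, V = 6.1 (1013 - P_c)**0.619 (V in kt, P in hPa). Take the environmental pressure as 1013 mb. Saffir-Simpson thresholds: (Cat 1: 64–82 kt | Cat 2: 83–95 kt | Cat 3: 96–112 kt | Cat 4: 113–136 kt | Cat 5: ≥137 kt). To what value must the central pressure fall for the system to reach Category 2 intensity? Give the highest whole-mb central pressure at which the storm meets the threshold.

945 mb

Category 2 begins at V = 83 kt.
Required ΔP = (83/6.1)^(1/0.619) = 13.607^1.616 ≈ 67.85 mb.
P_c ≤ 1013 − 67.85 = 945.15, so the highest integer P_c is 945 mb.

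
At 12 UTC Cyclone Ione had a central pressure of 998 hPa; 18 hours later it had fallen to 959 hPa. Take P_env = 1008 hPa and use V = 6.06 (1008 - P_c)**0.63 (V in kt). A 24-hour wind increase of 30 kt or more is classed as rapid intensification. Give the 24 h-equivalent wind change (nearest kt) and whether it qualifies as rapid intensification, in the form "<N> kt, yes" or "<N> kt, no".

59 kt, yes

V₁: ΔP = 10, V ≈ 6.06 × 10^0.63 ≈ 25.85 kt.
V₂: ΔP = 49, V ≈ 6.06 × 49^0.63 ≈ 70.36 kt.
ΔV over 18 h = 44.51 kt → 24 h equivalent = 44.51 × 24/18 ≈ 59.35 kt.
59 kt ≥ 30 kt ⇒ rapid intensification.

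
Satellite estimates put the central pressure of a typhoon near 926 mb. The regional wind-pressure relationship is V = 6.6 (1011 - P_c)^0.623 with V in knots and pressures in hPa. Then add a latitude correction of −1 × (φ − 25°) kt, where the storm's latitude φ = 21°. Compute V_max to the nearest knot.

109 kt

ΔP = 1011 − 926 = 85 mb.
85^0.623 ≈ 15.923.
V ≈ 6.6 × 15.923 ≈ 105.1 kt.
Latitude correction: −1 × (21 − 25) = 4 kt.
Corrected V ≈ 109.1 kt → 109 kt.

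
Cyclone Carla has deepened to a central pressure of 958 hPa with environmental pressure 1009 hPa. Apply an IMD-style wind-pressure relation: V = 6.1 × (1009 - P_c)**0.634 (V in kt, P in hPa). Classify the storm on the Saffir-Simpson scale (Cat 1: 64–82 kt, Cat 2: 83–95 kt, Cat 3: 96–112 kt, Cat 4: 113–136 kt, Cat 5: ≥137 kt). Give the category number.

ΔP = 1009 − 958 = 51 hPa.
V ≈ 6.1 × 51^0.634 = 6.1 × 12.09 ≈ 74 kt.
74 kt falls in the Category 1 band.

1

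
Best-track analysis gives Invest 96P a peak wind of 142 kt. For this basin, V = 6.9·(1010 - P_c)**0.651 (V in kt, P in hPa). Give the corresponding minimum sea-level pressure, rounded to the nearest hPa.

ΔP = (V / 6.9)^(1/0.651) = (142/6.9)^1.536.
142/6.9 = 20.580; 20.580^1.536 ≈ 104.13 hPa.
P_c = 1010 − 104.13 = 905.87 ≈ 906 hPa.

906 hPa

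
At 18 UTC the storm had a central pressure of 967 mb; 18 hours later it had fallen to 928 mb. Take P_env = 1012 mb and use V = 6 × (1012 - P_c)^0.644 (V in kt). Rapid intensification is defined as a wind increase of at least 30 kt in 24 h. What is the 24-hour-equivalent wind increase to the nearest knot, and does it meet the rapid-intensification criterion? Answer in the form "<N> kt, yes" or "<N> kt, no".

46 kt, yes

V₁: ΔP = 45, V ≈ 6 × 45^0.644 ≈ 69.63 kt.
V₂: ΔP = 84, V ≈ 6 × 84^0.644 ≈ 104.08 kt.
ΔV over 18 h = 34.45 kt → 24 h equivalent = 34.45 × 24/18 ≈ 45.93 kt.
46 kt ≥ 30 kt ⇒ rapid intensification.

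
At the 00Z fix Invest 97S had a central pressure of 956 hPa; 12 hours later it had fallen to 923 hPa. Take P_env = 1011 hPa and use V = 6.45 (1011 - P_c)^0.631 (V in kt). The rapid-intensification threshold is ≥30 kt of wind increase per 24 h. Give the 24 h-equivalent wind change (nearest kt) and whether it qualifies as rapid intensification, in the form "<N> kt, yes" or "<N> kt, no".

56 kt, yes

V₁: ΔP = 55, V ≈ 6.45 × 55^0.631 ≈ 80.86 kt.
V₂: ΔP = 88, V ≈ 6.45 × 88^0.631 ≈ 108.77 kt.
ΔV over 12 h = 27.91 kt → 24 h equivalent = 27.91 × 24/12 ≈ 55.82 kt.
56 kt ≥ 30 kt ⇒ rapid intensification.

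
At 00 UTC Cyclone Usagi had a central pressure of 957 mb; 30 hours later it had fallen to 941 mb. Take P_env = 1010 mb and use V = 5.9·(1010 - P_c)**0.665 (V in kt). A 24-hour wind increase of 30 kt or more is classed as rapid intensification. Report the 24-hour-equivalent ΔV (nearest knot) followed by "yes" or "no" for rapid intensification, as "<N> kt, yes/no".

V₁: ΔP = 53, V ≈ 5.9 × 53^0.665 ≈ 82.70 kt.
V₂: ΔP = 69, V ≈ 5.9 × 69^0.665 ≈ 98.56 kt.
ΔV over 30 h = 15.86 kt → 24 h equivalent = 15.86 × 24/30 ≈ 12.69 kt.
13 kt < 30 kt ⇒ not rapid intensification.

13 kt, no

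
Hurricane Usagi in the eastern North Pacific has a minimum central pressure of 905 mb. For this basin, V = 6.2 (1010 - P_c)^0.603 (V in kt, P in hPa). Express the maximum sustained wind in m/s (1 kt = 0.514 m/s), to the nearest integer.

53 m/s

ΔP = 1010 − 905 = 105 mb.
V ≈ 6.2 × 105^0.603 = 6.2 × 16.549 ≈ 102.605 kt.
102.605 × 0.514 ≈ 52.74 m/s → 53 m/s.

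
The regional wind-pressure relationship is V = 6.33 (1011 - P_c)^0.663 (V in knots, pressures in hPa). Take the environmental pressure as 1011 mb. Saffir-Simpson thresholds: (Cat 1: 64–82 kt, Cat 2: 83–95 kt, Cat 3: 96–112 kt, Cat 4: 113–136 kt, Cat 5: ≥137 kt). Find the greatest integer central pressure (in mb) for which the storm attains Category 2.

Category 2 begins at V = 83 kt.
Required ΔP = (83/6.33)^(1/0.663) = 13.112^1.508 ≈ 48.50 mb.
P_c ≤ 1011 − 48.50 = 962.50, so the highest integer P_c is 962 mb.

962 mb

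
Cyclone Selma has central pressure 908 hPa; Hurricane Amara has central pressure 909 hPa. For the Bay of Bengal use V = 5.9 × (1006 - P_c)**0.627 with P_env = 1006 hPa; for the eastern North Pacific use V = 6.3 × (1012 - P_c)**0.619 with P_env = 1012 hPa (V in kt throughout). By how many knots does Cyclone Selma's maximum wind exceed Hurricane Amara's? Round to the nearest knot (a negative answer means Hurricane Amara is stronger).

-6 kt

Cyclone Selma: ΔP = 98; V ≈ 5.9 × 98^0.627 ≈ 104.56 kt.
Hurricane Amara: ΔP = 103; V ≈ 6.3 × 103^0.619 ≈ 110.99 kt.
Difference ≈ 104.56 − 110.99 = -6.43 → -6 kt.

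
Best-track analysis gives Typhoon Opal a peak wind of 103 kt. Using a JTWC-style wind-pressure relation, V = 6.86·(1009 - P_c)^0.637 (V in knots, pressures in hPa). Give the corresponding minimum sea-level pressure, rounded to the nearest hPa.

ΔP = (V / 6.86)^(1/0.637) = (103/6.86)^1.570.
103/6.86 = 15.015; 15.015^1.570 ≈ 70.30 hPa.
P_c = 1009 − 70.30 = 938.70 ≈ 939 hPa.

939 hPa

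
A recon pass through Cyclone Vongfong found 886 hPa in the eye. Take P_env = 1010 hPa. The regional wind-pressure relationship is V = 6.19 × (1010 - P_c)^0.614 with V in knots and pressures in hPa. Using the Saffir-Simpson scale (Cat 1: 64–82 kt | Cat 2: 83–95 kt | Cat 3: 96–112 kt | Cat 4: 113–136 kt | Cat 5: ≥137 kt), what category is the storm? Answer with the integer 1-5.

4

ΔP = 1010 − 886 = 124 hPa.
V ≈ 6.19 × 124^0.614 = 6.19 × 19.29 ≈ 119 kt.
119 kt falls in the Category 4 band.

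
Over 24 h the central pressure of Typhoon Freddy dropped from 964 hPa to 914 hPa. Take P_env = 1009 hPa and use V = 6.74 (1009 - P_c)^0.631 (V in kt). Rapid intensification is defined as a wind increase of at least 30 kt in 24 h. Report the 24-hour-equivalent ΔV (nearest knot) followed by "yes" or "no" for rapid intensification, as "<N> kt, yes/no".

45 kt, yes

V₁: ΔP = 45, V ≈ 6.74 × 45^0.631 ≈ 74.45 kt.
V₂: ΔP = 95, V ≈ 6.74 × 95^0.631 ≈ 119.29 kt.
ΔV over 24 h = 44.84 kt → 24 h equivalent = 44.84 × 24/24 ≈ 44.84 kt.
45 kt ≥ 30 kt ⇒ rapid intensification.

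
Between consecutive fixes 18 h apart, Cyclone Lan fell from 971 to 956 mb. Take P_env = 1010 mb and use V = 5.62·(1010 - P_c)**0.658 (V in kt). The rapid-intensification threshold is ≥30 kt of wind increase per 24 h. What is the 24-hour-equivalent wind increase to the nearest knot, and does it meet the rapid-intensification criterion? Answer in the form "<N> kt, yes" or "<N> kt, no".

V₁: ΔP = 39, V ≈ 5.62 × 39^0.658 ≈ 62.61 kt.
V₂: ΔP = 54, V ≈ 5.62 × 54^0.658 ≈ 77.56 kt.
ΔV over 18 h = 14.95 kt → 24 h equivalent = 14.95 × 24/18 ≈ 19.93 kt.
20 kt < 30 kt ⇒ not rapid intensification.

20 kt, no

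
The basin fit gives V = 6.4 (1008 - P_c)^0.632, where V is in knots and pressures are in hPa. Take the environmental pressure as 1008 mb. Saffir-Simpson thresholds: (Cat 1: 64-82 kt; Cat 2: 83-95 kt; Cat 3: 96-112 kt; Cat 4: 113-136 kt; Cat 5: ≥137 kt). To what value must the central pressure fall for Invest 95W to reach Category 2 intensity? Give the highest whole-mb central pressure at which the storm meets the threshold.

950 mb

Category 2 begins at V = 83 kt.
Required ΔP = (83/6.4)^(1/0.632) = 12.969^1.582 ≈ 57.67 mb.
P_c ≤ 1008 − 57.67 = 950.33, so the highest integer P_c is 950 mb.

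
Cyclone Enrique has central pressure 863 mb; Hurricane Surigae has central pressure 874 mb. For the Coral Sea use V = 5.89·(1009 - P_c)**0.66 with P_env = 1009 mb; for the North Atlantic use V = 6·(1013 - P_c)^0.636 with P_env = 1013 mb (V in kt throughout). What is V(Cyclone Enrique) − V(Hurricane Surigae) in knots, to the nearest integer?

Cyclone Enrique: ΔP = 146; V ≈ 5.89 × 146^0.66 ≈ 157.97 kt.
Hurricane Surigae: ΔP = 139; V ≈ 6 × 139^0.636 ≈ 138.39 kt.
Difference ≈ 157.97 − 138.39 = 19.58 → 20 kt.

20 kt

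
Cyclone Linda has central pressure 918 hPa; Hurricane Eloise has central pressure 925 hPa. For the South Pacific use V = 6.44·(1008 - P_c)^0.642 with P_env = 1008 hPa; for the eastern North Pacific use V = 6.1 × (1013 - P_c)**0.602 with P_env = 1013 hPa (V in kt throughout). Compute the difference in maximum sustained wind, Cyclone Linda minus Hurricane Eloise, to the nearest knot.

25 kt

Cyclone Linda: ΔP = 90; V ≈ 6.44 × 90^0.642 ≈ 115.75 kt.
Hurricane Eloise: ΔP = 88; V ≈ 6.1 × 88^0.602 ≈ 90.35 kt.
Difference ≈ 115.75 − 90.35 = 25.40 → 25 kt.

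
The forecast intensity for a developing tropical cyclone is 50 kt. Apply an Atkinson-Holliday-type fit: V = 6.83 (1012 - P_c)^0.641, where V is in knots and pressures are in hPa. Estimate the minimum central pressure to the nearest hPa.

990 hPa

ΔP = (V / 6.83)^(1/0.641) = (50/6.83)^1.560.
50/6.83 = 7.321; 7.321^1.560 ≈ 22.32 hPa.
P_c = 1012 − 22.32 = 989.68 ≈ 990 hPa.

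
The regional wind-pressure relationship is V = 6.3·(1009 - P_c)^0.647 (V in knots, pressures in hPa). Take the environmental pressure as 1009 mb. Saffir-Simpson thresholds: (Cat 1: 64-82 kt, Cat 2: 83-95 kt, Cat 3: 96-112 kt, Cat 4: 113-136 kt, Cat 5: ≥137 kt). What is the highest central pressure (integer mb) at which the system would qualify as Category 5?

Category 5 begins at V = 137 kt.
Required ΔP = (137/6.3)^(1/0.647) = 21.746^1.546 ≈ 116.69 mb.
P_c ≤ 1009 − 116.69 = 892.31, so the highest integer P_c is 892 mb.

892 mb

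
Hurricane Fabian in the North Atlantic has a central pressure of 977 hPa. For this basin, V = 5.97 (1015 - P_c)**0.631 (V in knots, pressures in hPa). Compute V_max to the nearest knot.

59 kt

ΔP = 1015 − 977 = 38 hPa.
38^0.631 ≈ 9.928.
V ≈ 5.97 × 9.928 ≈ 59.3 kt.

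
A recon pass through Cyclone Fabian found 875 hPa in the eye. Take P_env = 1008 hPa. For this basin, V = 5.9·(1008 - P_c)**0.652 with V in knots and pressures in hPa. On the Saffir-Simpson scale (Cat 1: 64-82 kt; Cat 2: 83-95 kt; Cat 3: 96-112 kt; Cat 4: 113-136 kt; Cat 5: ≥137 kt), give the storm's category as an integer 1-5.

ΔP = 1008 − 875 = 133 hPa.
V ≈ 5.9 × 133^0.652 = 5.9 × 24.25 ≈ 143 kt.
143 kt falls in the Category 5 band.

5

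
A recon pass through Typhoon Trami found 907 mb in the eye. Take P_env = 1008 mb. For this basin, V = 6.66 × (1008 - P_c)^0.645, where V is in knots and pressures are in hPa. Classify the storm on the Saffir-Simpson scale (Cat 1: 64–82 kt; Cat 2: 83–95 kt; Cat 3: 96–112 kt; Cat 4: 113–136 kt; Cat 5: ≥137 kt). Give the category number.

ΔP = 1008 − 907 = 101 mb.
V ≈ 6.66 × 101^0.645 = 6.66 × 19.62 ≈ 131 kt.
131 kt falls in the Category 4 band.

4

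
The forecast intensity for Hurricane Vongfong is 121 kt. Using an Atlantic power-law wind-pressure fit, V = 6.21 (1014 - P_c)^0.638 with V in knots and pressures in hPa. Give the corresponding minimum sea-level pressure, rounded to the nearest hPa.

909 hPa

ΔP = (V / 6.21)^(1/0.638) = (121/6.21)^1.567.
121/6.21 = 19.485; 19.485^1.567 ≈ 105.07 hPa.
P_c = 1014 − 105.07 = 908.93 ≈ 909 hPa.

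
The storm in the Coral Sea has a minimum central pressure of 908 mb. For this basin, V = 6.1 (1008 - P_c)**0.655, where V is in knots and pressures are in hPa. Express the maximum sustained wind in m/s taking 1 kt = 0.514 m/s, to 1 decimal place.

64.0 m/s

ΔP = 1008 − 908 = 100 mb.
V ≈ 6.1 × 100^0.655 = 6.1 × 20.417 ≈ 124.546 kt.
124.546 × 0.514 ≈ 64.02 m/s → 64.0 m/s.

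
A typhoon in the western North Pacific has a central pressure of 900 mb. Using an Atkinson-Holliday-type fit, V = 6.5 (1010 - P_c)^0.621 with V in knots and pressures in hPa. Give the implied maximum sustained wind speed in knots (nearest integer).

120 kt

ΔP = 1010 − 900 = 110 mb.
110^0.621 ≈ 18.523.
V ≈ 6.5 × 18.523 ≈ 120.4 kt.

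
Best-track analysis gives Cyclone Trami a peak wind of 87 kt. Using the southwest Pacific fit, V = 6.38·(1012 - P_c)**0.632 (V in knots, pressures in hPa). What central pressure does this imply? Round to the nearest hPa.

ΔP = (V / 6.38)^(1/0.632) = (87/6.38)^1.582.
87/6.38 = 13.636; 13.636^1.582 ≈ 62.43 hPa.
P_c = 1012 − 62.43 = 949.57 ≈ 950 hPa.

950 hPa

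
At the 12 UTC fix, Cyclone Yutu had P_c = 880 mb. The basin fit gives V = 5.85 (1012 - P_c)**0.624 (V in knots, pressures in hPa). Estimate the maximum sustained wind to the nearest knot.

123 kt

ΔP = 1012 − 880 = 132 mb.
132^0.624 ≈ 21.049.
V ≈ 5.85 × 21.049 ≈ 123.1 kt.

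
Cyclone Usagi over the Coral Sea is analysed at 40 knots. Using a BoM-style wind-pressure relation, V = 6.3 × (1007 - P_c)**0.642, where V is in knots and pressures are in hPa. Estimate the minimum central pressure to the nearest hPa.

ΔP = (V / 6.3)^(1/0.642) = (40/6.3)^1.558.
40/6.3 = 6.349; 6.349^1.558 ≈ 17.80 hPa.
P_c = 1007 − 17.80 = 989.20 ≈ 989 hPa.

989 hPa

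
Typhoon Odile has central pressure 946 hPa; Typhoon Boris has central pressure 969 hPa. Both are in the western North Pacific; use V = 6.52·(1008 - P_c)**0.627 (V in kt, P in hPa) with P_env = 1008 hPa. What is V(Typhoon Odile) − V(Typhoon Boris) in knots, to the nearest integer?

22 kt

Typhoon Odile: ΔP = 62; V ≈ 6.52 × 62^0.627 ≈ 86.71 kt.
Typhoon Boris: ΔP = 39; V ≈ 6.52 × 39^0.627 ≈ 64.84 kt.
Difference ≈ 86.71 − 64.84 = 21.87 → 22 kt.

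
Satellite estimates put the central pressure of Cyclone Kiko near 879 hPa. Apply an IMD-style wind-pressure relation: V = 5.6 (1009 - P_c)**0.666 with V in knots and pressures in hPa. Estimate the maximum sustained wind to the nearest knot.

143 kt

ΔP = 1009 − 879 = 130 hPa.
130^0.666 ≈ 25.579.
V ≈ 5.6 × 25.579 ≈ 143.2 kt.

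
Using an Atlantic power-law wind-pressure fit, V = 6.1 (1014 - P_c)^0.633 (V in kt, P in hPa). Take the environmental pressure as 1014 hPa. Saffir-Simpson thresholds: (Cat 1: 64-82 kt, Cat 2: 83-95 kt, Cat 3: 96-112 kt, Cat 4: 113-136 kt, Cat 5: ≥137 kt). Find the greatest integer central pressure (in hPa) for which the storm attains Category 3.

Category 3 begins at V = 96 kt.
Required ΔP = (96/6.1)^(1/0.633) = 15.738^1.580 ≈ 77.79 hPa.
P_c ≤ 1014 − 77.79 = 936.21, so the highest integer P_c is 936 hPa.

936 hPa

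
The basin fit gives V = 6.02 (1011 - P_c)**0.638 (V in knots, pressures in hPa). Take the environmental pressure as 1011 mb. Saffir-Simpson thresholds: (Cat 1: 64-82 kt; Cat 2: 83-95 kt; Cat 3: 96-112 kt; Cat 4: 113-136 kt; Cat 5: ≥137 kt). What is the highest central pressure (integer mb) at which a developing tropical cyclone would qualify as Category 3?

Category 3 begins at V = 96 kt.
Required ΔP = (96/6.02)^(1/0.638) = 15.947^1.567 ≈ 76.75 mb.
P_c ≤ 1011 − 76.75 = 934.25, so the highest integer P_c is 934 mb.

934 mb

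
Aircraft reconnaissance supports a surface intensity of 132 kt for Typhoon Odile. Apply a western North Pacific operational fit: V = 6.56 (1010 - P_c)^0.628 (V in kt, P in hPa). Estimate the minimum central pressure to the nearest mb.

891 mb

ΔP = (V / 6.56)^(1/0.628) = (132/6.56)^1.592.
132/6.56 = 20.122; 20.122^1.592 ≈ 119.10 mb.
P_c = 1010 − 119.10 = 890.90 ≈ 891 mb.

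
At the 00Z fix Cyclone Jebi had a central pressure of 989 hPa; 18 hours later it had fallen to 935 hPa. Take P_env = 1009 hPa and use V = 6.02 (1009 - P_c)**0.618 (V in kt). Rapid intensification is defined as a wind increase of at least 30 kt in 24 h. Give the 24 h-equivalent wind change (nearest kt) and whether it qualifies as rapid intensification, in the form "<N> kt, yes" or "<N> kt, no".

64 kt, yes

V₁: ΔP = 20, V ≈ 6.02 × 20^0.618 ≈ 38.34 kt.
V₂: ΔP = 74, V ≈ 6.02 × 74^0.618 ≈ 86.06 kt.
ΔV over 18 h = 47.72 kt → 24 h equivalent = 47.72 × 24/18 ≈ 63.63 kt.
64 kt ≥ 30 kt ⇒ rapid intensification.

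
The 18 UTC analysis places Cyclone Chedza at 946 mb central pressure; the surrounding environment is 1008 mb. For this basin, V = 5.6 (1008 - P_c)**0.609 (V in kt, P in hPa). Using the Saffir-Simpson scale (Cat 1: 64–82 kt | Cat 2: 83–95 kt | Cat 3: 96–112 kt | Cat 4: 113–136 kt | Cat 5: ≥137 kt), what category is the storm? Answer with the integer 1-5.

ΔP = 1008 − 946 = 62 mb.
V ≈ 5.6 × 62^0.609 = 5.6 × 12.35 ≈ 69 kt.
69 kt falls in the Category 1 band.

1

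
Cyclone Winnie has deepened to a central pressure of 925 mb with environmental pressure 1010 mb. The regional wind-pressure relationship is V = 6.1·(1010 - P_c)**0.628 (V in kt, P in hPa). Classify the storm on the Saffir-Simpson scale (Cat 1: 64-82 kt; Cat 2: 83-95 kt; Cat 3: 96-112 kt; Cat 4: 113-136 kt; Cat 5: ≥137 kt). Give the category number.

ΔP = 1010 − 925 = 85 mb.
V ≈ 6.1 × 85^0.628 = 6.1 × 16.28 ≈ 99 kt.
99 kt falls in the Category 3 band.

3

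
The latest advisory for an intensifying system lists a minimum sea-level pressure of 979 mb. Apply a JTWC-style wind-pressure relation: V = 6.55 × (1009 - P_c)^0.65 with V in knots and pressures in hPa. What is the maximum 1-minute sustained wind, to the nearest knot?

60 kt

ΔP = 1009 − 979 = 30 mb.
30^0.65 ≈ 9.123.
V ≈ 6.55 × 9.123 ≈ 59.8 kt.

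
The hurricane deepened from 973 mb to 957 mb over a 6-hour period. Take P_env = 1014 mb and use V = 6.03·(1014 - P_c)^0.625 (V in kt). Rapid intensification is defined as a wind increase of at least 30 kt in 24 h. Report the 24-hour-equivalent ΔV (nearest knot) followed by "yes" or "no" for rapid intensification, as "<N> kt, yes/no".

V₁: ΔP = 41, V ≈ 6.03 × 41^0.625 ≈ 61.42 kt.
V₂: ΔP = 57, V ≈ 6.03 × 57^0.625 ≈ 75.46 kt.
ΔV over 6 h = 14.04 kt → 24 h equivalent = 14.04 × 24/6 ≈ 56.16 kt.
56 kt ≥ 30 kt ⇒ rapid intensification.

56 kt, yes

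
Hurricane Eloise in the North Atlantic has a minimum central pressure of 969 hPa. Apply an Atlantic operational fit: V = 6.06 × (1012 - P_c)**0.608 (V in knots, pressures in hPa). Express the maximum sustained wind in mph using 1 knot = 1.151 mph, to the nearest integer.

69 mph

ΔP = 1012 − 969 = 43 hPa.
V ≈ 6.06 × 43^0.608 = 6.06 × 9.843 ≈ 59.652 kt.
59.652 × 1.151 ≈ 68.66 mph → 69 mph.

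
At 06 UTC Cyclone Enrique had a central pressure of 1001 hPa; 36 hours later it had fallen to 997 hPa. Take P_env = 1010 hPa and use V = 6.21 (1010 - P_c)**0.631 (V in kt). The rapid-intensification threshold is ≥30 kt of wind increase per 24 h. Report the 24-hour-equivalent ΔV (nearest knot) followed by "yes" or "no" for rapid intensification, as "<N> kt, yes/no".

V₁: ΔP = 9, V ≈ 6.21 × 9^0.631 ≈ 24.84 kt.
V₂: ΔP = 13, V ≈ 6.21 × 13^0.631 ≈ 31.33 kt.
ΔV over 36 h = 6.49 kt → 24 h equivalent = 6.49 × 24/36 ≈ 4.33 kt.
4 kt < 30 kt ⇒ not rapid intensification.

4 kt, no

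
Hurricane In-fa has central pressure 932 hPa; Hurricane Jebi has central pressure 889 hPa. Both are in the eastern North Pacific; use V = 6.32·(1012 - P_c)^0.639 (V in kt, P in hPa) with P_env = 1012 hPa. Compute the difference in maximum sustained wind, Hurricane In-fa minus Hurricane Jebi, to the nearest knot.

Hurricane In-fa: ΔP = 80; V ≈ 6.32 × 80^0.639 ≈ 103.94 kt.
Hurricane Jebi: ΔP = 123; V ≈ 6.32 × 123^0.639 ≈ 136.83 kt.
Difference ≈ 103.94 − 136.83 = -32.89 → -33 kt.

-33 kt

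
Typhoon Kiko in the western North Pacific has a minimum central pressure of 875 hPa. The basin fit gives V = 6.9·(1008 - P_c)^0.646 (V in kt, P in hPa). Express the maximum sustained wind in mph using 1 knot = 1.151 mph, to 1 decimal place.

ΔP = 1008 − 875 = 133 hPa.
V ≈ 6.9 × 133^0.646 = 6.9 × 23.551 ≈ 162.501 kt.
162.501 × 1.151 ≈ 187.04 mph → 187.0 mph.

187.0 mph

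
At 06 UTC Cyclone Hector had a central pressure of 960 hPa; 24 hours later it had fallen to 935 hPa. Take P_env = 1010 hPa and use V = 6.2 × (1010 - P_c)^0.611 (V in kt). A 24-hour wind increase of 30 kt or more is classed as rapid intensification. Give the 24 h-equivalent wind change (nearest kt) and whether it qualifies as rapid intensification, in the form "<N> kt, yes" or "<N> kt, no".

V₁: ΔP = 50, V ≈ 6.2 × 50^0.611 ≈ 67.68 kt.
V₂: ΔP = 75, V ≈ 6.2 × 75^0.611 ≈ 86.71 kt.
ΔV over 24 h = 19.03 kt → 24 h equivalent = 19.03 × 24/24 ≈ 19.03 kt.
19 kt < 30 kt ⇒ not rapid intensification.

19 kt, no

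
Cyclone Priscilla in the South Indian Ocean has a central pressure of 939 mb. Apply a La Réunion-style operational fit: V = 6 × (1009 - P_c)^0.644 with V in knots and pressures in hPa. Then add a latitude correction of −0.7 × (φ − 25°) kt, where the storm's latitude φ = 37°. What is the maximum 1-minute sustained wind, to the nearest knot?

84 kt

ΔP = 1009 − 939 = 70 mb.
70^0.644 ≈ 15.426.
V ≈ 6 × 15.426 ≈ 92.6 kt.
Latitude correction: −0.7 × (37 − 25) = -8.4 kt.
Corrected V ≈ 84.2 kt → 84 kt.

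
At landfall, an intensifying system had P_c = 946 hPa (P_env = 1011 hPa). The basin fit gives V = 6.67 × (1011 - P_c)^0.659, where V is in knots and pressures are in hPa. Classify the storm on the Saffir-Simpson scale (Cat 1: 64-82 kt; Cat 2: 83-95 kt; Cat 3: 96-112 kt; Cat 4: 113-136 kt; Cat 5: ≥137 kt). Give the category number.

3

ΔP = 1011 − 946 = 65 hPa.
V ≈ 6.67 × 65^0.659 = 6.67 × 15.66 ≈ 104 kt.
104 kt falls in the Category 3 band.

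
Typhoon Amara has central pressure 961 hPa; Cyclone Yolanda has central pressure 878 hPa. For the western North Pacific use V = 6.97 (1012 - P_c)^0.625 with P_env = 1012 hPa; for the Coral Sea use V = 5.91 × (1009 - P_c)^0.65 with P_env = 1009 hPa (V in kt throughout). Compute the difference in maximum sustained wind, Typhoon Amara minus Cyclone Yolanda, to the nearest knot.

-59 kt

Typhoon Amara: ΔP = 51; V ≈ 6.97 × 51^0.625 ≈ 81.37 kt.
Cyclone Yolanda: ΔP = 131; V ≈ 5.91 × 131^0.65 ≈ 140.54 kt.
Difference ≈ 81.37 − 140.54 = -59.17 → -59 kt.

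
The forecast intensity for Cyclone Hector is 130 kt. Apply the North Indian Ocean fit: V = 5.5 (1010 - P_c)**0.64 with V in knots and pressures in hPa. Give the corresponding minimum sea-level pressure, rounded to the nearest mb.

ΔP = (V / 5.5)^(1/0.64) = (130/5.5)^1.562.
130/5.5 = 23.636; 23.636^1.562 ≈ 140.03 mb.
P_c = 1010 − 140.03 = 869.97 ≈ 870 mb.

870 mb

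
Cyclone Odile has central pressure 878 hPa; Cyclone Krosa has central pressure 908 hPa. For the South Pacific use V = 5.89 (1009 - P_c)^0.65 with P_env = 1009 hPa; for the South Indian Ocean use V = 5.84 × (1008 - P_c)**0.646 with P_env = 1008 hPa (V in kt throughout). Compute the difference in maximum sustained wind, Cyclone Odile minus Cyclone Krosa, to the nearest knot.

Cyclone Odile: ΔP = 131; V ≈ 5.89 × 131^0.65 ≈ 140.07 kt.
Cyclone Krosa: ΔP = 100; V ≈ 5.84 × 100^0.646 ≈ 114.40 kt.
Difference ≈ 140.07 − 114.40 = 25.67 → 26 kt.

26 kt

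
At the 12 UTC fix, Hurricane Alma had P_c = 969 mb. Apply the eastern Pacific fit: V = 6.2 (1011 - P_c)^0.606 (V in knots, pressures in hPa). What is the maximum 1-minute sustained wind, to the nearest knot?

ΔP = 1011 − 969 = 42 mb.
42^0.606 ≈ 9.631.
V ≈ 6.2 × 9.631 ≈ 59.7 kt.

60 kt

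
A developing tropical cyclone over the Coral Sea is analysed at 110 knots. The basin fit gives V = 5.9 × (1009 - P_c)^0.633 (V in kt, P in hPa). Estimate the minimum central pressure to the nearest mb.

ΔP = (V / 5.9)^(1/0.633) = (110/5.9)^1.580.
110/5.9 = 18.644; 18.644^1.580 ≈ 101.67 mb.
P_c = 1009 − 101.67 = 907.33 ≈ 907 mb.

907 mb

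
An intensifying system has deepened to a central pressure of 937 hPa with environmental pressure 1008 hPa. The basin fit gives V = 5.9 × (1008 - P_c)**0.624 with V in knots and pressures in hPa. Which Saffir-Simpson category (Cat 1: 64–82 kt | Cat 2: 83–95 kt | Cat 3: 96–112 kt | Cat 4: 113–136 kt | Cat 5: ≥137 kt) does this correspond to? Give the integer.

ΔP = 1008 − 937 = 71 hPa.
V ≈ 5.9 × 71^0.624 = 5.9 × 14.30 ≈ 84 kt.
84 kt falls in the Category 2 band.

2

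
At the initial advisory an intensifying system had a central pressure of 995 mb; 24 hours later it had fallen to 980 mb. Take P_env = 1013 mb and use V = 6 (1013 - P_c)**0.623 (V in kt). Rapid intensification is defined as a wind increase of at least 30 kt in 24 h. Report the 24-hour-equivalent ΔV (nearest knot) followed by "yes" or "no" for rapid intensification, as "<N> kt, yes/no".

V₁: ΔP = 18, V ≈ 6 × 18^0.623 ≈ 36.32 kt.
V₂: ΔP = 33, V ≈ 6 × 33^0.623 ≈ 52.99 kt.
ΔV over 24 h = 16.67 kt → 24 h equivalent = 16.67 × 24/24 ≈ 16.67 kt.
17 kt < 30 kt ⇒ not rapid intensification.

17 kt, no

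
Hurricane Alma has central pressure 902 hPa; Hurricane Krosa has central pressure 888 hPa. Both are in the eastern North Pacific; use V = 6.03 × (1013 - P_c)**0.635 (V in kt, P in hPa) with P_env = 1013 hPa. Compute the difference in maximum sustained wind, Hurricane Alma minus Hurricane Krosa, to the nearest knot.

Hurricane Alma: ΔP = 111; V ≈ 6.03 × 111^0.635 ≈ 119.98 kt.
Hurricane Krosa: ΔP = 125; V ≈ 6.03 × 125^0.635 ≈ 129.38 kt.
Difference ≈ 119.98 − 129.38 = -9.40 → -9 kt.

-9 kt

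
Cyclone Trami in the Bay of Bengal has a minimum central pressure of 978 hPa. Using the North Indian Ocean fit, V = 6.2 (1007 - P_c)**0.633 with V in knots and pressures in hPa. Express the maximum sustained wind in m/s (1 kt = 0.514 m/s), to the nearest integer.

27 m/s

ΔP = 1007 − 978 = 29 hPa.
V ≈ 6.2 × 29^0.633 = 6.2 × 8.427 ≈ 52.250 kt.
52.250 × 0.514 ≈ 26.86 m/s → 27 m/s.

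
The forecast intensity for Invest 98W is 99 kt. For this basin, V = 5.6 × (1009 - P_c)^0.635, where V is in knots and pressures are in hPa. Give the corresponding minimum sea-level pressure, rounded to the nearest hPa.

ΔP = (V / 5.6)^(1/0.635) = (99/5.6)^1.575.
99/5.6 = 17.679; 17.679^1.575 ≈ 92.15 hPa.
P_c = 1009 − 92.15 = 916.85 ≈ 917 hPa.

917 hPa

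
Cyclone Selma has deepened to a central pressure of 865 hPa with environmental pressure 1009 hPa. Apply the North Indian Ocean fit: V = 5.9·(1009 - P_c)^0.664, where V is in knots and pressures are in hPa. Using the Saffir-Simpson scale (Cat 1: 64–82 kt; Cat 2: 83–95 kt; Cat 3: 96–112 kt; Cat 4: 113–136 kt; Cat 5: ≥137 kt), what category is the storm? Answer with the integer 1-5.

ΔP = 1009 − 865 = 144 hPa.
V ≈ 5.9 × 144^0.664 = 5.9 × 27.11 ≈ 160 kt.
160 kt falls in the Category 5 band.

5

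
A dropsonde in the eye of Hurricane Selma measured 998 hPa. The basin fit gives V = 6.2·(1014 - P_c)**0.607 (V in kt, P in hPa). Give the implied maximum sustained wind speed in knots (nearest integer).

ΔP = 1014 − 998 = 16 hPa.
16^0.607 ≈ 5.381.
V ≈ 6.2 × 5.381 ≈ 33.4 kt.

33 kt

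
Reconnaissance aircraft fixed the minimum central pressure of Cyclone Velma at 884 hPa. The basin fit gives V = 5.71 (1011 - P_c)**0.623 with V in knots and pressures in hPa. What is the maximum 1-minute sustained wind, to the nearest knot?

ΔP = 1011 − 884 = 127 hPa.
127^0.623 ≈ 20.449.
V ≈ 5.71 × 20.449 ≈ 116.8 kt.

117 kt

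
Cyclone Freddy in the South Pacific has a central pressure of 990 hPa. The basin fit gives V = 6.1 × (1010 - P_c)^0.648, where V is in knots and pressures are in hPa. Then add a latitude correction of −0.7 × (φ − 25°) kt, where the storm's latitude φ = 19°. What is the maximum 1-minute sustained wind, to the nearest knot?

47 kt

ΔP = 1010 − 990 = 20 hPa.
20^0.648 ≈ 6.967.
V ≈ 6.1 × 6.967 ≈ 42.5 kt.
Latitude correction: −0.7 × (19 − 25) = 4.2 kt.
Corrected V ≈ 46.7 kt → 47 kt.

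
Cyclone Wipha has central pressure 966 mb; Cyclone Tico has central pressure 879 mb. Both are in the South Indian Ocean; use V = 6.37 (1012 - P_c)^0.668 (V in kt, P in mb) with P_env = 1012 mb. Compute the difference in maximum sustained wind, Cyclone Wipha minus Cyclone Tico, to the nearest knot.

-85 kt

Cyclone Wipha: ΔP = 46; V ≈ 6.37 × 46^0.668 ≈ 82.20 kt.
Cyclone Tico: ΔP = 133; V ≈ 6.37 × 133^0.668 ≈ 167.06 kt.
Difference ≈ 82.20 − 167.06 = -84.86 → -85 kt.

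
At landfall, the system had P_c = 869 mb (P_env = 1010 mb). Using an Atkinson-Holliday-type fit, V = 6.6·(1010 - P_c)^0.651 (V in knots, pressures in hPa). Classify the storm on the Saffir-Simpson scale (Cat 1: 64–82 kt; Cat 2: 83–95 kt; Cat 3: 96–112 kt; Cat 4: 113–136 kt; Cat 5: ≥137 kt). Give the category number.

5

ΔP = 1010 − 869 = 141 mb.
V ≈ 6.6 × 141^0.651 = 6.6 × 25.07 ≈ 165 kt.
165 kt falls in the Category 5 band.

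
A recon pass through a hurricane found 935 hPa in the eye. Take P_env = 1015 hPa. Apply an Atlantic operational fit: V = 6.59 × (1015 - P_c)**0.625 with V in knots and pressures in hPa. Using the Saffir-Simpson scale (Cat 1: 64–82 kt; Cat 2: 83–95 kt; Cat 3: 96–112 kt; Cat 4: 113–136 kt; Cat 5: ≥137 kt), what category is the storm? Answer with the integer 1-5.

ΔP = 1015 − 935 = 80 hPa.
V ≈ 6.59 × 80^0.625 = 6.59 × 15.47 ≈ 102 kt.
102 kt falls in the Category 3 band.

3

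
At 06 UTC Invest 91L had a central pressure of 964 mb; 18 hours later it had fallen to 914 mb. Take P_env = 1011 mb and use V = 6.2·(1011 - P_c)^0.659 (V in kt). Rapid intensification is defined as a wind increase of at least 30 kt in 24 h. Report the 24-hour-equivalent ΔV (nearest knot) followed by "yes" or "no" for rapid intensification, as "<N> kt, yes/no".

64 kt, yes

V₁: ΔP = 47, V ≈ 6.2 × 47^0.659 ≈ 78.40 kt.
V₂: ΔP = 97, V ≈ 6.2 × 97^0.659 ≈ 126.38 kt.
ΔV over 18 h = 47.98 kt → 24 h equivalent = 47.98 × 24/18 ≈ 63.97 kt.
64 kt ≥ 30 kt ⇒ rapid intensification.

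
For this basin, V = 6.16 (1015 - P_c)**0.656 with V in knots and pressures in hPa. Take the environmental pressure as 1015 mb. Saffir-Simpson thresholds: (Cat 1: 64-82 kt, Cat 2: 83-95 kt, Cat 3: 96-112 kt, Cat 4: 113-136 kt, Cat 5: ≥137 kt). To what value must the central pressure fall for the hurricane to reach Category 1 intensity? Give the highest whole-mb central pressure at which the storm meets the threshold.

Category 1 begins at V = 64 kt.
Required ΔP = (64/6.16)^(1/0.656) = 10.390^1.524 ≈ 35.46 mb.
P_c ≤ 1015 − 35.46 = 979.54, so the highest integer P_c is 979 mb.

979 mb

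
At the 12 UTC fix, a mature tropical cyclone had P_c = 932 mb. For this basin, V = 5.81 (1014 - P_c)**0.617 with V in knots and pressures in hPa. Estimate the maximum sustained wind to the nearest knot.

ΔP = 1014 − 932 = 82 mb.
82^0.617 ≈ 15.164.
V ≈ 5.81 × 15.164 ≈ 88.1 kt.

88 kt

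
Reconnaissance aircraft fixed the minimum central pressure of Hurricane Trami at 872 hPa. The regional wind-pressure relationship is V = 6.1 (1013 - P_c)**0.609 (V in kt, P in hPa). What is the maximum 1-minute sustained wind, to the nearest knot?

ΔP = 1013 − 872 = 141 hPa.
141^0.609 ≈ 20.365.
V ≈ 6.1 × 20.365 ≈ 124.2 kt.

124 kt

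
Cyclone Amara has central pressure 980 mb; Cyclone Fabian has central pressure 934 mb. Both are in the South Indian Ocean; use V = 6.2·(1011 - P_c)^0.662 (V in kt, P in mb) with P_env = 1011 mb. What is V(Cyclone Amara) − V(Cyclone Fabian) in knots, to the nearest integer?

Cyclone Amara: ΔP = 31; V ≈ 6.2 × 31^0.662 ≈ 60.21 kt.
Cyclone Fabian: ΔP = 77; V ≈ 6.2 × 77^0.662 ≈ 109.96 kt.
Difference ≈ 60.21 − 109.96 = -49.75 → -50 kt.

-50 kt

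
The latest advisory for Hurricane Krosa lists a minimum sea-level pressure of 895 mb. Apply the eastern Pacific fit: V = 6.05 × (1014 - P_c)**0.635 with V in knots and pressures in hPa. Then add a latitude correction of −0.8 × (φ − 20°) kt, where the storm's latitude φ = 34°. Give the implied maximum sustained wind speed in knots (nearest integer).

115 kt

ΔP = 1014 − 895 = 119 mb.
119^0.635 ≈ 20.796.
V ≈ 6.05 × 20.796 ≈ 125.8 kt.
Latitude correction: −0.8 × (34 − 20) = -11.2 kt.
Corrected V ≈ 114.6 kt → 115 kt.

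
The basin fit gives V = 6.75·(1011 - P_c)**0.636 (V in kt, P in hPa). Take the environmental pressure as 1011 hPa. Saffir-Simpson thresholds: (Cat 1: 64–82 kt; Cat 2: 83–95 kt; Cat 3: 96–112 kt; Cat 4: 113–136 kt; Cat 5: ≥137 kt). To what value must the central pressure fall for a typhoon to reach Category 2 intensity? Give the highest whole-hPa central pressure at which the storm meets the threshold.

Category 2 begins at V = 83 kt.
Required ΔP = (83/6.75)^(1/0.636) = 12.296^1.572 ≈ 51.70 hPa.
P_c ≤ 1011 − 51.70 = 959.30, so the highest integer P_c is 959 hPa.

959 hPa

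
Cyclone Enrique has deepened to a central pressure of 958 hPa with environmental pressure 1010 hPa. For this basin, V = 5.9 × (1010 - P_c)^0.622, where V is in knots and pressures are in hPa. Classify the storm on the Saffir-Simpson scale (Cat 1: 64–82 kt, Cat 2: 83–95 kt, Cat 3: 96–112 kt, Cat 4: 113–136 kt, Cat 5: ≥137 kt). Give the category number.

1

ΔP = 1010 − 958 = 52 hPa.
V ≈ 5.9 × 52^0.622 = 5.9 × 11.68 ≈ 69 kt.
69 kt falls in the Category 1 band.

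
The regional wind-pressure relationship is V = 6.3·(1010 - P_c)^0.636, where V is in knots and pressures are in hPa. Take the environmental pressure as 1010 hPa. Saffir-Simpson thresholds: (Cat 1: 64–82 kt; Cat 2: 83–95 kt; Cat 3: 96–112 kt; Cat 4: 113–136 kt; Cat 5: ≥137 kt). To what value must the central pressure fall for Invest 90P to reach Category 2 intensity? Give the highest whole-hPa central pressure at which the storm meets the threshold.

952 hPa

Category 2 begins at V = 83 kt.
Required ΔP = (83/6.3)^(1/0.636) = 13.175^1.572 ≈ 57.62 hPa.
P_c ≤ 1010 − 57.62 = 952.38, so the highest integer P_c is 952 hPa.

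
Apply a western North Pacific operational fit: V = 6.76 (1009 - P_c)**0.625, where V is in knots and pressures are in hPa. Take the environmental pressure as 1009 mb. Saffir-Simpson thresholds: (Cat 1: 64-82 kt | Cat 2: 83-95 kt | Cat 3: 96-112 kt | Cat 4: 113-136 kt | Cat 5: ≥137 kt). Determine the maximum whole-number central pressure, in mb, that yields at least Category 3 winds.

939 mb

Category 3 begins at V = 96 kt.
Required ΔP = (96/6.76)^(1/0.625) = 14.201^1.600 ≈ 69.78 mb.
P_c ≤ 1009 − 69.78 = 939.22, so the highest integer P_c is 939 mb.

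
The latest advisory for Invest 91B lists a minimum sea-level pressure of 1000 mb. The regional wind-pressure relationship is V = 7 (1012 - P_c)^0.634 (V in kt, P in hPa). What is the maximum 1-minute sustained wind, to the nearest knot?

34 kt

ΔP = 1012 − 1000 = 12 mb.
12^0.634 ≈ 4.833.
V ≈ 7 × 4.833 ≈ 33.8 kt.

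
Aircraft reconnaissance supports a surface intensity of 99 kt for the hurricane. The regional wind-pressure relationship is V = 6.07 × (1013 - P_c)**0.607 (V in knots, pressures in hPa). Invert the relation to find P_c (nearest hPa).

ΔP = (V / 6.07)^(1/0.607) = (99/6.07)^1.647.
99/6.07 = 16.310; 16.310^1.647 ≈ 99.41 hPa.
P_c = 1013 − 99.41 = 913.59 ≈ 914 hPa.

914 hPa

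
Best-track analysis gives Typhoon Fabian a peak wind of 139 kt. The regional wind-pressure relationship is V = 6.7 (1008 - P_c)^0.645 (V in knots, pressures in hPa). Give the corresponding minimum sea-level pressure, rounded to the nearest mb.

898 mb

ΔP = (V / 6.7)^(1/0.645) = (139/6.7)^1.550.
139/6.7 = 20.746; 20.746^1.550 ≈ 110.09 mb.
P_c = 1008 − 110.09 = 897.91 ≈ 898 mb.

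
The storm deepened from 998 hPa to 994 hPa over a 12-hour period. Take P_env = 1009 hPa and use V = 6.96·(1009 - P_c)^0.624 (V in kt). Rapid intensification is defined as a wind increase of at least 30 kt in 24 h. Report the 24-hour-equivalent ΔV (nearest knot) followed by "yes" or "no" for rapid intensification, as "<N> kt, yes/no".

V₁: ΔP = 11, V ≈ 6.96 × 11^0.624 ≈ 31.08 kt.
V₂: ΔP = 15, V ≈ 6.96 × 15^0.624 ≈ 37.71 kt.
ΔV over 12 h = 6.63 kt → 24 h equivalent = 6.63 × 24/12 ≈ 13.26 kt.
13 kt < 30 kt ⇒ not rapid intensification.

13 kt, no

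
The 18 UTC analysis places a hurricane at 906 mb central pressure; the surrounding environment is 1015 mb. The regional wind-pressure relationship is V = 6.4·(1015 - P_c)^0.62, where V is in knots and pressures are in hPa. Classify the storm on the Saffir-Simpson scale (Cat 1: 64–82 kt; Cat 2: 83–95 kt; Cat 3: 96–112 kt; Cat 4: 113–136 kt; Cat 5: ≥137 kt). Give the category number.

4

ΔP = 1015 − 906 = 109 mb.
V ≈ 6.4 × 109^0.62 = 6.4 × 18.33 ≈ 117 kt.
117 kt falls in the Category 4 band.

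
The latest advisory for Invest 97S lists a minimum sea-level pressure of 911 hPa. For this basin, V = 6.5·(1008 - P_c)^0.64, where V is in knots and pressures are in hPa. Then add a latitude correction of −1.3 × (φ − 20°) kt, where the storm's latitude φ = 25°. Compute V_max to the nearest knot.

115 kt

ΔP = 1008 − 911 = 97 hPa.
97^0.64 ≈ 18.687.
V ≈ 6.5 × 18.687 ≈ 121.5 kt.
Latitude correction: −1.3 × (25 − 20) = -6.5 kt.
Corrected V ≈ 115 kt → 115 kt.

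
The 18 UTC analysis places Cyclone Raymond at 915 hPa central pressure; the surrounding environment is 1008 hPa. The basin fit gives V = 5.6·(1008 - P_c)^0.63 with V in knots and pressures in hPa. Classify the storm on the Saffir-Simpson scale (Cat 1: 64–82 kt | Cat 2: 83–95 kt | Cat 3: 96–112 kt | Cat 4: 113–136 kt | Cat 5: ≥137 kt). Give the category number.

ΔP = 1008 − 915 = 93 hPa.
V ≈ 5.6 × 93^0.63 = 5.6 × 17.38 ≈ 97 kt.
97 kt falls in the Category 3 band.

3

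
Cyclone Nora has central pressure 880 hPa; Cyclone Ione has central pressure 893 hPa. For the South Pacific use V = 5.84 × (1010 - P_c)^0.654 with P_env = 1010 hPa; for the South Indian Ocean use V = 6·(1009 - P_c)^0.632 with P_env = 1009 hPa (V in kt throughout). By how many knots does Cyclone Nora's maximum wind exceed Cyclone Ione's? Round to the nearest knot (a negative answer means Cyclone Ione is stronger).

20 kt

Cyclone Nora: ΔP = 130; V ≈ 5.84 × 130^0.654 ≈ 140.91 kt.
Cyclone Ione: ΔP = 116; V ≈ 6 × 116^0.632 ≈ 121.03 kt.
Difference ≈ 140.91 − 121.03 = 19.88 → 20 kt.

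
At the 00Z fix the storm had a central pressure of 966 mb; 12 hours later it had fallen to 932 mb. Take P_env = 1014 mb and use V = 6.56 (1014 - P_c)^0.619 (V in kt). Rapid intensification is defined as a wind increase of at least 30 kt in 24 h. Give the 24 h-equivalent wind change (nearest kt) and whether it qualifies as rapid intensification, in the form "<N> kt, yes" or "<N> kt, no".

57 kt, yes

V₁: ΔP = 48, V ≈ 6.56 × 48^0.619 ≈ 72.04 kt.
V₂: ΔP = 82, V ≈ 6.56 × 82^0.619 ≈ 100.36 kt.
ΔV over 12 h = 28.32 kt → 24 h equivalent = 28.32 × 24/12 ≈ 56.64 kt.
57 kt ≥ 30 kt ⇒ rapid intensification.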